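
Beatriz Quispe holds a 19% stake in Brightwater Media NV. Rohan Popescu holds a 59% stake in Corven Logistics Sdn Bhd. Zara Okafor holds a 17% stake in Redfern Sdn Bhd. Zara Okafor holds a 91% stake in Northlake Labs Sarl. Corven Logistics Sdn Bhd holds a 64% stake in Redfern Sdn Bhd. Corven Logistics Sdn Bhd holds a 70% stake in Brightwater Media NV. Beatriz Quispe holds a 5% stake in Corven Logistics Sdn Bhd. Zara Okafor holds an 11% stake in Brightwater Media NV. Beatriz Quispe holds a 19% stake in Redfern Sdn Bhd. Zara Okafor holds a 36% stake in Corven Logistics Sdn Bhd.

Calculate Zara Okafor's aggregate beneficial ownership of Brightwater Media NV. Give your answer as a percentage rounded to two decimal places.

Zara reaches Brightwater along 2 paths.
Via Corven: 36% × 70% = 25.2%.
Direct stake: 11% = 11%.
Total: 25.2% + 11% = 36.2%.
Rounded: 36.20%.

36.20%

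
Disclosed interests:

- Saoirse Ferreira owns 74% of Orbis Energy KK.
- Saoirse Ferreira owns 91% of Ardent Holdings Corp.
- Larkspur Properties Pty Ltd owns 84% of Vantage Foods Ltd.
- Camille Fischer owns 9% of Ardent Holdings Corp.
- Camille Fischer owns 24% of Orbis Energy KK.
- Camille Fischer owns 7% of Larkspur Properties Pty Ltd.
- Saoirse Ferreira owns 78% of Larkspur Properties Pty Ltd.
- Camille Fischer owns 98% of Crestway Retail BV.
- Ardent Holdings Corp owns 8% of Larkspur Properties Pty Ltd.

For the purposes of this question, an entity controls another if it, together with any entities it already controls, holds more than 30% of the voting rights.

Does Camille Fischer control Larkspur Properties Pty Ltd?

Camille holds 98% of Crestway, so Camille controls Crestway.
In Larkspur, Camille's side holds only 7%, not > 30%.
So Camille does not control Larkspur.

No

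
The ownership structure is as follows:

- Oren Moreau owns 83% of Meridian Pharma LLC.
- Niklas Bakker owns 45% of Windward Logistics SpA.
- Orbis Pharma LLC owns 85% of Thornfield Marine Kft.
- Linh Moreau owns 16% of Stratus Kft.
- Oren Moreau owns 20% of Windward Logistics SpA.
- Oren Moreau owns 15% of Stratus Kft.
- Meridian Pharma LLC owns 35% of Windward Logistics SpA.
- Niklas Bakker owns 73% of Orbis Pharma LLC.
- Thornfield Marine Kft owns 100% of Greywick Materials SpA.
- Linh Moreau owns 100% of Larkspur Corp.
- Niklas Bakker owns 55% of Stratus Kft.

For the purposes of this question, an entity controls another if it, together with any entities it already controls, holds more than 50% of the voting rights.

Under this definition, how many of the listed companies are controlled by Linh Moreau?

Linh holds 100% of Larkspur, so Linh controls Larkspur.
No other company's threshold is met.
Linh controls 1 company.

1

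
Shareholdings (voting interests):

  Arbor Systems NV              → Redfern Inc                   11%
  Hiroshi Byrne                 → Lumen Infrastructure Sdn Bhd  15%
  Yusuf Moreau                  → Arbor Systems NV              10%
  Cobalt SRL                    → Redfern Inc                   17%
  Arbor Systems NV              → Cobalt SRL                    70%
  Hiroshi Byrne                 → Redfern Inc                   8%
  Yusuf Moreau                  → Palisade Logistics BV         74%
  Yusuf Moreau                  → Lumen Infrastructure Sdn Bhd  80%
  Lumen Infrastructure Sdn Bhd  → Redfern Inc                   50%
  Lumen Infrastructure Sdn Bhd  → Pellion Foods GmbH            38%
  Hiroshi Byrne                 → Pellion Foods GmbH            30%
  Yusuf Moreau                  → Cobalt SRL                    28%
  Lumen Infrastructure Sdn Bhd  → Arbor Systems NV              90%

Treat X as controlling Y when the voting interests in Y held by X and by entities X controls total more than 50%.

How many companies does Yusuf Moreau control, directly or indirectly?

Yusuf holds 80% of Lumen, so Yusuf controls Lumen.
Yusuf holds 74% of Palisade, so Yusuf controls Palisade.
Yusuf and Lumen together hold 10% + 90% = 100% of Arbor, so Yusuf controls Arbor.
Arbor and Yusuf together hold 70% + 28% = 98% of Cobalt, so Yusuf controls Cobalt.
Lumen and Cobalt and Arbor together hold 50% + 17% + 11% = 78% of Redfern, so Yusuf controls Redfern.
No other company's threshold is met.
Yusuf controls 5 companies.

5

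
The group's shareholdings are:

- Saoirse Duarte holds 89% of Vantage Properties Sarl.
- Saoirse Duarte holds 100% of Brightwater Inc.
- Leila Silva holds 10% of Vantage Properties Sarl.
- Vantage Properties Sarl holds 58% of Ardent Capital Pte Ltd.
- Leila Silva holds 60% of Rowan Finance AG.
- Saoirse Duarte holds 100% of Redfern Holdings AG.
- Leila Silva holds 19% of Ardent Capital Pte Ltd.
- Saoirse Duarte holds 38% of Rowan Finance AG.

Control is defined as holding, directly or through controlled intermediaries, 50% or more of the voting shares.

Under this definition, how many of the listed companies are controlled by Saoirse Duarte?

4

Saoirse holds 89% of Vantage, so Saoirse controls Vantage.
Saoirse holds 100% of Brightwater, so Saoirse controls Brightwater.
Saoirse holds 100% of Redfern, so Saoirse controls Redfern.
Vantage holds 58% of Ardent, so Saoirse controls Ardent.
No other company's threshold is met.
Saoirse controls 4 companies.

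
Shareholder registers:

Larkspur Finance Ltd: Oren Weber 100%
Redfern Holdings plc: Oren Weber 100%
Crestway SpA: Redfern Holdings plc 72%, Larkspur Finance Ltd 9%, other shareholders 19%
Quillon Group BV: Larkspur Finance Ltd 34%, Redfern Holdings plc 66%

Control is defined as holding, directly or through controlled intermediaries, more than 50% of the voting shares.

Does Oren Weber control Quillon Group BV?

Oren holds 100% of Larkspur, so Oren controls Larkspur.
Oren holds 100% of Redfern, so Oren controls Redfern.
Larkspur and Redfern together hold 34% + 66% = 100% of Quillon, so Oren controls Quillon.

Yes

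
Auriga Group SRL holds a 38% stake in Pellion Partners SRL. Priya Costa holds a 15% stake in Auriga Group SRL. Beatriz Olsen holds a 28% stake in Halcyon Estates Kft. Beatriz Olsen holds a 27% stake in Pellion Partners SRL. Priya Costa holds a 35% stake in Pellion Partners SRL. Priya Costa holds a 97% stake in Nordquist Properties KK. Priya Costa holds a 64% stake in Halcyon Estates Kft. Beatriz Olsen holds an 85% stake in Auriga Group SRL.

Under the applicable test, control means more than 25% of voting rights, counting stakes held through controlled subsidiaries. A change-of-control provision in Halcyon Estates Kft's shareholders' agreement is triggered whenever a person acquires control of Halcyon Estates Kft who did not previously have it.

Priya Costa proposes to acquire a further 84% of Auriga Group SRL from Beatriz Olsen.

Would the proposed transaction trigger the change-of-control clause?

The purchase adds only to Priya's holdings (Beatriz's stake shrinks), so Priya is the only person who could newly come to control Halcyon.
Priya holds 64% of Halcyon, so Priya controls Halcyon.
So Priya already controls Halcyon before the transaction.
After the purchase, Priya's direct stake in Auriga rises to 15% + 84% = 99%, and Beatriz's stake falls to 1%.
Priya controlled Halcyon already, so this is not a new person acquiring control; every other person's position is unchanged or reduced.
No new person acquires control, so the clause is not triggered.

No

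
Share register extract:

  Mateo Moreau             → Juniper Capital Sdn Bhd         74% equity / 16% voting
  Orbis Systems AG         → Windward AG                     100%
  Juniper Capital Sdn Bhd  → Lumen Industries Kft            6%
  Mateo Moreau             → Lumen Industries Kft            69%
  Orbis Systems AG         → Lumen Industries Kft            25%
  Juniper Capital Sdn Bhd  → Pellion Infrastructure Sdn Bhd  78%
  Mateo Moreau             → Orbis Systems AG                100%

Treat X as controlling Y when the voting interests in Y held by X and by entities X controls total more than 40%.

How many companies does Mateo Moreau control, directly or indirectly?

Mateo holds 100% of Orbis, so Mateo controls Orbis.
Orbis and Mateo together hold 25% + 69% = 94% of Lumen, so Mateo controls Lumen.
Orbis holds 100% of Windward, so Mateo controls Windward.
No other company's threshold is met.
Mateo controls 3 companies.

3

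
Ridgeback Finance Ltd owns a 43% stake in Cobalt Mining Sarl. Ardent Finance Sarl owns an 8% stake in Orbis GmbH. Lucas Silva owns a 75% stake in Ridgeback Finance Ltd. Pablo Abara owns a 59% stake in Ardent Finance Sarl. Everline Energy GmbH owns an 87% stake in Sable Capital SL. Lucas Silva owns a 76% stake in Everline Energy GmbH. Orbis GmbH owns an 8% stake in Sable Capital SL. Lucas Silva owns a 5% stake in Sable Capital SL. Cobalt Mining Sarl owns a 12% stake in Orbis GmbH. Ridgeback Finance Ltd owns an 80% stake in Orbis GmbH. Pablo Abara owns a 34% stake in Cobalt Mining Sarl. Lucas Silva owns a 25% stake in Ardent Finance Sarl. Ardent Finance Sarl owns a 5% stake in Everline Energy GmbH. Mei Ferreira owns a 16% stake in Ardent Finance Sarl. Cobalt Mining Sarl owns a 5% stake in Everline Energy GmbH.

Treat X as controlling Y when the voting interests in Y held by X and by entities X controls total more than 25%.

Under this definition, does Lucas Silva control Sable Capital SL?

Lucas holds 75% of Ridgeback, so Lucas controls Ridgeback.
Ridgeback holds 43% of Cobalt, so Lucas controls Cobalt.
Cobalt and Ridgeback together hold 12% + 80% = 92% of Orbis, so Lucas controls Orbis.
Cobalt and Lucas together hold 5% + 76% = 81% of Everline, so Lucas controls Everline.
Orbis and Everline and Lucas together hold 8% + 87% + 5% = 100% of Sable, so Lucas controls Sable.

Yes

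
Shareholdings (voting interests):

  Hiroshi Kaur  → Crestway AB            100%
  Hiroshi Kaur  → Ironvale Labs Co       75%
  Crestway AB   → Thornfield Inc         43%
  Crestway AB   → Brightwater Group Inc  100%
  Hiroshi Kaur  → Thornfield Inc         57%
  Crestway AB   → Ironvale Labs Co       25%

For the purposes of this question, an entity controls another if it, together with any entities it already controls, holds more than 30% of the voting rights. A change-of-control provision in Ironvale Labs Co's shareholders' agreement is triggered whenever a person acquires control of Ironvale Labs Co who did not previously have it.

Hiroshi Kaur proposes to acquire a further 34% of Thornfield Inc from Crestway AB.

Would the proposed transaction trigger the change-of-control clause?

No

The purchase adds only to Hiroshi's holdings (Crestway's stake shrinks), so Hiroshi is the only person who could newly come to control Ironvale.
Hiroshi holds 100% of Crestway, so Hiroshi controls Crestway.
Hiroshi and Crestway together hold 75% + 25% = 100% of Ironvale, so Hiroshi controls Ironvale.
So Hiroshi already controls Ironvale before the transaction.
After the purchase, Hiroshi's direct stake in Thornfield rises to 57% + 34% = 91%, and Crestway's stake falls to 9%.
Hiroshi controlled Ironvale already, so this is not a new person acquiring control; every other person's position is unchanged or reduced.
No new person acquires control, so the clause is not triggered.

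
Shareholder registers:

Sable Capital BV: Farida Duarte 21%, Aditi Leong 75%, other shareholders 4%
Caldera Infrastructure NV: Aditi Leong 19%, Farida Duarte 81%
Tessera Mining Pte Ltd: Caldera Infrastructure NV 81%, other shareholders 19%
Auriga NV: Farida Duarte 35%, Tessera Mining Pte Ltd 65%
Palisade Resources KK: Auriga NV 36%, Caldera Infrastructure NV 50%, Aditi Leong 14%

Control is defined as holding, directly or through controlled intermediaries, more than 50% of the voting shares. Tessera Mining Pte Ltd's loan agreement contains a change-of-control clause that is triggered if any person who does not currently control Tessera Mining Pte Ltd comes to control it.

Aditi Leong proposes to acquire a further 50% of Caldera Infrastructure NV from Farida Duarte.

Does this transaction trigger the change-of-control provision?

Yes

The purchase adds only to Aditi's holdings (Farida's stake shrinks), so Aditi is the only person who could newly come to control Tessera.
Aditi holds 75% of Sable, so Aditi controls Sable.
Neither Aditi nor any entity Aditi controls holds any voting interest in Tessera.
So before the transaction, Aditi does not control Tessera.
After the purchase, Aditi's direct stake in Caldera rises to 19% + 50% = 69%, and Farida's stake falls to 31%.
Aditi holds 69% of Caldera, so Aditi controls Caldera.
Caldera holds 81% of Tessera, so Aditi controls Tessera.
Aditi did not control Tessera before and does after, so the clause is triggered.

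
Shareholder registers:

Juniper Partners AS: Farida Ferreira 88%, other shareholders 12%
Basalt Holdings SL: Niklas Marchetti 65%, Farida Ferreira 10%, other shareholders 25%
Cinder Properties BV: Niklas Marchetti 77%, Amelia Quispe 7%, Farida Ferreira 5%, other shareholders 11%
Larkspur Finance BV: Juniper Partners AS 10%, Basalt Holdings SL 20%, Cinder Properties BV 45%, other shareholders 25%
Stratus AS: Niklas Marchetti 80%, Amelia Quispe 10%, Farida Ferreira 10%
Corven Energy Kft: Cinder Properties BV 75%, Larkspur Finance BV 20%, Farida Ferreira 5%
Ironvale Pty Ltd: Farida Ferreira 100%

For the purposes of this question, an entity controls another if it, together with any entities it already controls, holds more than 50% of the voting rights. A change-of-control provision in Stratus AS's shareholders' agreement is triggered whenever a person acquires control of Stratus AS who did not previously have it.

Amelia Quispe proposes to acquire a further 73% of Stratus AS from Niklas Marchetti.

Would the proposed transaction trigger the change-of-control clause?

The purchase adds only to Amelia's holdings (Niklas's stake shrinks), so Amelia is the only person who could newly come to control Stratus.
Amelia's largest direct stake is 10% in Stratus, which does not meet the threshold, so Amelia controls no company.
In Stratus, Amelia's side holds only 10%, not > 50%.
So before the transaction, Amelia does not control Stratus.
After the purchase, Amelia's direct stake in Stratus rises to 10% + 73% = 83%, and Niklas's stake falls to 7%.
Amelia holds 83% of Stratus, so Amelia controls Stratus.
Amelia did not control Stratus before and does after, so the clause is triggered.

Yes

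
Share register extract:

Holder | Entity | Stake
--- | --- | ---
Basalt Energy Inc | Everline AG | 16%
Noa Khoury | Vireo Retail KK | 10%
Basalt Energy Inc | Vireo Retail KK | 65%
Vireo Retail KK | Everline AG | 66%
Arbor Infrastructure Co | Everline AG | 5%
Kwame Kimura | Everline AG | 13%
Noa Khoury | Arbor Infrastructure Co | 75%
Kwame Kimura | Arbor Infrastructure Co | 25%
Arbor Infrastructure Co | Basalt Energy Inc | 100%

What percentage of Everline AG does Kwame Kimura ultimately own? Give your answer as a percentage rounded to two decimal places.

28.98%

Kwame reaches Everline along 4 paths.
Via Arbor → Basalt: 25% × 100% × 16% = 4%.
Direct stake: 13% = 13%.
Via Arbor → Basalt → Vireo: 25% × 100% × 65% × 66% = 10.725%.
Via Arbor: 25% × 5% = 1.25%.
Total: 4% + 13% + 10.725% + 1.25% = 28.975%.
Rounded: 28.98%.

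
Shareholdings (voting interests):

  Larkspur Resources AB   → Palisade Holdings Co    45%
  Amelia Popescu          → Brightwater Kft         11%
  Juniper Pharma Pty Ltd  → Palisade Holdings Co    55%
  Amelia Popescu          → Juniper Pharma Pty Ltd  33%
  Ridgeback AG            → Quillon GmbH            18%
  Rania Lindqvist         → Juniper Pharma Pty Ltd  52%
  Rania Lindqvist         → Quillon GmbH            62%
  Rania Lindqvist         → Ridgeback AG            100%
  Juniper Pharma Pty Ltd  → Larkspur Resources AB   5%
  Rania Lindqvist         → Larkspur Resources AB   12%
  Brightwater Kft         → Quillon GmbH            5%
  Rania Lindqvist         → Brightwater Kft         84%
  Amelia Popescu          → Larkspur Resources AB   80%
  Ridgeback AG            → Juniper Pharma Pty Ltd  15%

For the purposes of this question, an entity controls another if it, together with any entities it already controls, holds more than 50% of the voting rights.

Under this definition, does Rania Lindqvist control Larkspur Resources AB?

Rania holds 100% of Ridgeback, so Rania controls Ridgeback.
Rania holds 84% of Brightwater, so Rania controls Brightwater.
Ridgeback and Rania together hold 15% + 52% = 67% of Juniper, so Rania controls Juniper.
Ridgeback and Rania and Brightwater together hold 18% + 62% + 5% = 85% of Quillon, so Rania controls Quillon.
Juniper holds 55% of Palisade, so Rania controls Palisade.
In Larkspur, Rania's side holds only 5% + 12% = 17%, not > 50%.
So Rania does not control Larkspur.

No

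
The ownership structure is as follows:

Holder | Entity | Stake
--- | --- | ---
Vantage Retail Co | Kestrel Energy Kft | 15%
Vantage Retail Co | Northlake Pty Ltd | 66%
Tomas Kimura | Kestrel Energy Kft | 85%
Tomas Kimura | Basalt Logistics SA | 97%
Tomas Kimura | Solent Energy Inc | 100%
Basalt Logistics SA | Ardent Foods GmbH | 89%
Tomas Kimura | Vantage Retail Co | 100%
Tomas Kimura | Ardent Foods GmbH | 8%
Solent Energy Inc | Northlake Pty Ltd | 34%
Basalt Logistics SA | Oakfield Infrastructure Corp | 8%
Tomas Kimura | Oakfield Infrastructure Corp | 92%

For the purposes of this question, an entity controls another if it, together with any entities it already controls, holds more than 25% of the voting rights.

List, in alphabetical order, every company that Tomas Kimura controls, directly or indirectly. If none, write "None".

Tomas holds 97% of Basalt, so Tomas controls Basalt.
Tomas holds 100% of Vantage, so Tomas controls Vantage.
Basalt and Tomas together hold 89% + 8% = 97% of Ardent, so Tomas controls Ardent.
Tomas holds 100% of Solent, so Tomas controls Solent.
Tomas and Vantage together hold 85% + 15% = 100% of Kestrel, so Tomas controls Kestrel.
Basalt and Tomas together hold 8% + 92% = 100% of Oakfield, so Tomas controls Oakfield.
Solent and Vantage together hold 34% + 66% = 100% of Northlake, so Tomas controls Northlake.

Ardent Foods GmbH, Basalt Logistics SA, Kestrel Energy Kft, Northlake Pty Ltd, Oakfield Infrastructure Corp, Solent Energy Inc, Vantage Retail Co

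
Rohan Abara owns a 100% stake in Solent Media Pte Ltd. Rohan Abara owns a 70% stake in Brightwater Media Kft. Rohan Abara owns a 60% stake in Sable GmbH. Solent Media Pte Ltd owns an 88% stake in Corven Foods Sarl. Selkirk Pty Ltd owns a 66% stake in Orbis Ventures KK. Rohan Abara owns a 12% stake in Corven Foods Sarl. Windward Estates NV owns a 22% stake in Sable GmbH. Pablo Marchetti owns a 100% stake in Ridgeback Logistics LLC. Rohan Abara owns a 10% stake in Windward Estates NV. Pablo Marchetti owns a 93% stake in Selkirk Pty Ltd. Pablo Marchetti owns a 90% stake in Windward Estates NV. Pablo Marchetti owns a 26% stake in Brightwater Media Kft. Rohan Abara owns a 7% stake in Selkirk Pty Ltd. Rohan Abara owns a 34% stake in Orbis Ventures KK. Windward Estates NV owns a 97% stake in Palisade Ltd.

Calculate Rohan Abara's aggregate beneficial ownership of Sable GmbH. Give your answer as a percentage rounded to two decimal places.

Rohan reaches Sable along 2 paths.
Direct stake: 60% = 60%.
Via Windward: 10% × 22% = 2.2%.
Total: 60% + 2.2% = 62.2%.
Rounded: 62.20%.

62.20%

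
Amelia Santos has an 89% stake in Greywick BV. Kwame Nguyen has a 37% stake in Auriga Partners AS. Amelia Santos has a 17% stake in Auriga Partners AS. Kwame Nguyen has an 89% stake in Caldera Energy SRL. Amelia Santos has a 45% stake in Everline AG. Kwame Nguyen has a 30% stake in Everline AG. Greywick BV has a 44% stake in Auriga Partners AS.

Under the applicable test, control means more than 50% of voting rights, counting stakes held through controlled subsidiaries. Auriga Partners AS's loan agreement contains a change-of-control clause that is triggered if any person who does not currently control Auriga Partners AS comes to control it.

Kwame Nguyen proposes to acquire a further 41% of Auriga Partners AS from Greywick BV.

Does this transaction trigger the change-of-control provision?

Yes

The purchase adds only to Kwame's holdings (Greywick's stake shrinks), so Kwame is the only person who could newly come to control Auriga.
Kwame holds 89% of Caldera, so Kwame controls Caldera.
In Auriga, Kwame's side holds only 37%, not > 50%.
So before the transaction, Kwame does not control Auriga.
After the purchase, Kwame's direct stake in Auriga rises to 37% + 41% = 78%, and Greywick's stake falls to 3%.
Kwame holds 78% of Auriga, so Kwame controls Auriga.
Kwame did not control Auriga before and does after, so the clause is triggered.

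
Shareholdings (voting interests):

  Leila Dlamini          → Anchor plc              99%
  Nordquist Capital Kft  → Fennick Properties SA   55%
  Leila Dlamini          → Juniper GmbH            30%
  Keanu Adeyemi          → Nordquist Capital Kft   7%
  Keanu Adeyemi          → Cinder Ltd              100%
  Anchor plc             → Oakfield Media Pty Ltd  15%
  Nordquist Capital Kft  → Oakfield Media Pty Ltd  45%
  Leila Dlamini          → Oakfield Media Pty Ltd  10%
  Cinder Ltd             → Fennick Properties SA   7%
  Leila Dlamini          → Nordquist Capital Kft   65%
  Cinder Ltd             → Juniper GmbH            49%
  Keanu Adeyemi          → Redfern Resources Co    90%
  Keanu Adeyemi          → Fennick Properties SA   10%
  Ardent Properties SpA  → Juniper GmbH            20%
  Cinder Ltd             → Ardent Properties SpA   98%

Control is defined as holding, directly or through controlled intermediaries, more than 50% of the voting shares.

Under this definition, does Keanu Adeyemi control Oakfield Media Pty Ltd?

Keanu holds 100% of Cinder, so Keanu controls Cinder.
Keanu holds 90% of Redfern, so Keanu controls Redfern.
Cinder holds 98% of Ardent, so Keanu controls Ardent.
Cinder and Ardent together hold 49% + 20% = 69% of Juniper, so Keanu controls Juniper.
Neither Keanu nor any entity Keanu controls holds any voting interest in Oakfield.
So Keanu does not control Oakfield.

No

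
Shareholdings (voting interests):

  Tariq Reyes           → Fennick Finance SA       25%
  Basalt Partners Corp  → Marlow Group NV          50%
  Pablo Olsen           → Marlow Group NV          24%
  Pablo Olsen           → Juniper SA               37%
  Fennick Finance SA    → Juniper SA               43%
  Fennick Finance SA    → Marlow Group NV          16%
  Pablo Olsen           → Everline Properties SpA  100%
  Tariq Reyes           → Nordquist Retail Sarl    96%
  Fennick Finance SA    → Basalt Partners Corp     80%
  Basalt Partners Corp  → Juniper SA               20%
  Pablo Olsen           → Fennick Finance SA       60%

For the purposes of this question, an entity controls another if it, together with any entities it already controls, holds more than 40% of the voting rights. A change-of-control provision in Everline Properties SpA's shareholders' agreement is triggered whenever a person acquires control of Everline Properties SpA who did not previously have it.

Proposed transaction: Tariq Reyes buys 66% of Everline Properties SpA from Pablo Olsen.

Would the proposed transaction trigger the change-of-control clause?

Yes

The purchase adds only to Tariq's holdings (Pablo's stake shrinks), so Tariq is the only person who could newly come to control Everline.
Tariq holds 96% of Nordquist, so Tariq controls Nordquist.
Neither Tariq nor any entity Tariq controls holds any voting interest in Everline.
So before the transaction, Tariq does not control Everline.
After the purchase, Tariq holds 66% of Everline directly, and Pablo's stake falls to 34%.
Tariq holds 66% of Everline, so Tariq controls Everline.
Tariq did not control Everline before and does after, so the clause is triggered.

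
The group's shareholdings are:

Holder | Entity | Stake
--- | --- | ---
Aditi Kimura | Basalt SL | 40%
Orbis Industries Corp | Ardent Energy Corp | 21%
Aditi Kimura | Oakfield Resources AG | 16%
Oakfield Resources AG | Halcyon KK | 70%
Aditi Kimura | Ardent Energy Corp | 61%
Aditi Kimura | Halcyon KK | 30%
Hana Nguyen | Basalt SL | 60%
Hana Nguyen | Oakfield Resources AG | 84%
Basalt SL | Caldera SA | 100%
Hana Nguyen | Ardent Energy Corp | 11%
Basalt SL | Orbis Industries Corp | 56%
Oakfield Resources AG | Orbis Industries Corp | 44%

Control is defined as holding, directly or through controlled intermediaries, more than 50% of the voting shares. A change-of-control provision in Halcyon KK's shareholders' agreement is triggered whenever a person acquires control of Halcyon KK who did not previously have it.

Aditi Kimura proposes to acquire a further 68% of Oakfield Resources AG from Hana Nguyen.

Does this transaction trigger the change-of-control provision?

Yes

The purchase adds only to Aditi's holdings (Hana's stake shrinks), so Aditi is the only person who could newly come to control Halcyon.
Aditi holds 61% of Ardent, so Aditi controls Ardent.
In Halcyon, Aditi's side holds only 30%, not > 50%.
So before the transaction, Aditi does not control Halcyon.
After the purchase, Aditi's direct stake in Oakfield rises to 16% + 68% = 84%, and Hana's stake falls to 16%.
Aditi holds 84% of Oakfield, so Aditi controls Oakfield.
Aditi and Oakfield together hold 30% + 70% = 100% of Halcyon, so Aditi controls Halcyon.
Aditi did not control Halcyon before and does after, so the clause is triggered.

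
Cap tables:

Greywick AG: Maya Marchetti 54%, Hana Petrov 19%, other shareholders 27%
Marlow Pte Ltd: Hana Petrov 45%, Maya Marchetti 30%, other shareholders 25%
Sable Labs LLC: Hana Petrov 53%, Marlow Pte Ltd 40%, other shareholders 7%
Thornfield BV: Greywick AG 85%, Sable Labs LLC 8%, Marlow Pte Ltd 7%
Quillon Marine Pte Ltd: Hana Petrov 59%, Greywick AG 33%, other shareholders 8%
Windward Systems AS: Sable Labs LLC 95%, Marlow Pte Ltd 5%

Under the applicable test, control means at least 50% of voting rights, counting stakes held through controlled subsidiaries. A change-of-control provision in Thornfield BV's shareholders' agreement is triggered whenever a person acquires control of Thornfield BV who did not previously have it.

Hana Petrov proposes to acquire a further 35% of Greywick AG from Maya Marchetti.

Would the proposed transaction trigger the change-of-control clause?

The purchase adds only to Hana's holdings (Maya's stake shrinks), so Hana is the only person who could newly come to control Thornfield.
Hana holds 53% of Sable, so Hana controls Sable.
Hana holds 59% of Quillon, so Hana controls Quillon.
Sable holds 95% of Windward, so Hana controls Windward.
In Thornfield, Hana's side holds only 8%, not ≥ 50%.
So before the transaction, Hana does not control Thornfield.
After the purchase, Hana's direct stake in Greywick rises to 19% + 35% = 54%, and Maya's stake falls to 19%.
Hana holds 54% of Greywick, so Hana controls Greywick.
Greywick and Sable together hold 85% + 8% = 93% of Thornfield, so Hana controls Thornfield.
Hana did not control Thornfield before and does after, so the clause is triggered.

Yes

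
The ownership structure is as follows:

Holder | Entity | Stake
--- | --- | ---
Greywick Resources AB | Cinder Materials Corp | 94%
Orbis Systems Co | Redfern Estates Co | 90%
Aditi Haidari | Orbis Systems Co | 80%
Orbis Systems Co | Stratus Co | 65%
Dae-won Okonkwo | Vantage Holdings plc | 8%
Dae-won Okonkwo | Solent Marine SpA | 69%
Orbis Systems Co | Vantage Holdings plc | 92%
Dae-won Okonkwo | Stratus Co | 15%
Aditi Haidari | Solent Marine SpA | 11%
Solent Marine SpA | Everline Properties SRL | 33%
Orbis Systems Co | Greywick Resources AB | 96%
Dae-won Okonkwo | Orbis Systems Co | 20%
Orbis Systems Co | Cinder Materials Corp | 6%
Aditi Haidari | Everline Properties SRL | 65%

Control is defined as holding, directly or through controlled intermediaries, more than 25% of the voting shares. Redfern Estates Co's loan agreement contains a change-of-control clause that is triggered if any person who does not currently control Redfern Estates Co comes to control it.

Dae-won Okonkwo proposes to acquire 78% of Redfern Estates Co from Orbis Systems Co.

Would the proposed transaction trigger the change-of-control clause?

Yes

The purchase adds only to Dae-won's holdings (Orbis's stake shrinks), so Dae-won is the only person who could newly come to control Redfern.
Dae-won holds 69% of Solent, so Dae-won controls Solent.
Solent holds 33% of Everline, so Dae-won controls Everline.
Neither Dae-won nor any entity Dae-won controls holds any voting interest in Redfern.
So before the transaction, Dae-won does not control Redfern.
After the purchase, Dae-won holds 78% of Redfern directly, and Orbis's stake falls to 12%.
Dae-won holds 78% of Redfern, so Dae-won controls Redfern.
Dae-won did not control Redfern before and does after, so the clause is triggered.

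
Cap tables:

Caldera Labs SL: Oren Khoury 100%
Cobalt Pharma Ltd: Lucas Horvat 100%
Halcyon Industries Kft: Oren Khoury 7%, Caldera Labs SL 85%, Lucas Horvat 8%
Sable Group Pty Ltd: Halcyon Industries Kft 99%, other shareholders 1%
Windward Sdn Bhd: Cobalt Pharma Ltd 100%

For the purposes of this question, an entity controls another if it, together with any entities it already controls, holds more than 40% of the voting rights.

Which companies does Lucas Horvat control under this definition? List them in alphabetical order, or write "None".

Lucas holds 100% of Cobalt, so Lucas controls Cobalt.
Cobalt holds 100% of Windward, so Lucas controls Windward.
No other company's threshold is met.

Cobalt Pharma Ltd, Windward Sdn Bhd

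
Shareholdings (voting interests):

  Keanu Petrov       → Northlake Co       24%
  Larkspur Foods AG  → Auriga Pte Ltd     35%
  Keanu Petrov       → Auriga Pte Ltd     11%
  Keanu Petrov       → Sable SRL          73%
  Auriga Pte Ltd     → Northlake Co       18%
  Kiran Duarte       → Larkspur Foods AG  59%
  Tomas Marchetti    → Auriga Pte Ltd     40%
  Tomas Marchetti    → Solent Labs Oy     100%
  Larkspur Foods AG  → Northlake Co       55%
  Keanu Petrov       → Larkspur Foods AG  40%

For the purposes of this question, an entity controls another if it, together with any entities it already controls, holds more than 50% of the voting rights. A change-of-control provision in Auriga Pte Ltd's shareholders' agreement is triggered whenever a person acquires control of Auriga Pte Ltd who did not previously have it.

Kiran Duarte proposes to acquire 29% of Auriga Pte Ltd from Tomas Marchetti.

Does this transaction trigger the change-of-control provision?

Yes

The purchase adds only to Kiran's holdings (Tomas's stake shrinks), so Kiran is the only person who could newly come to control Auriga.
Kiran holds 59% of Larkspur, so Kiran controls Larkspur.
Larkspur holds 55% of Northlake, so Kiran controls Northlake.
In Auriga, Kiran's side holds only 35%, not > 50%.
So before the transaction, Kiran does not control Auriga.
After the purchase, Kiran holds 29% of Auriga directly, and Tomas's stake falls to 11%.
Larkspur and Kiran together hold 35% + 29% = 64% of Auriga, so Kiran controls Auriga.
Kiran did not control Auriga before and does after, so the clause is triggered.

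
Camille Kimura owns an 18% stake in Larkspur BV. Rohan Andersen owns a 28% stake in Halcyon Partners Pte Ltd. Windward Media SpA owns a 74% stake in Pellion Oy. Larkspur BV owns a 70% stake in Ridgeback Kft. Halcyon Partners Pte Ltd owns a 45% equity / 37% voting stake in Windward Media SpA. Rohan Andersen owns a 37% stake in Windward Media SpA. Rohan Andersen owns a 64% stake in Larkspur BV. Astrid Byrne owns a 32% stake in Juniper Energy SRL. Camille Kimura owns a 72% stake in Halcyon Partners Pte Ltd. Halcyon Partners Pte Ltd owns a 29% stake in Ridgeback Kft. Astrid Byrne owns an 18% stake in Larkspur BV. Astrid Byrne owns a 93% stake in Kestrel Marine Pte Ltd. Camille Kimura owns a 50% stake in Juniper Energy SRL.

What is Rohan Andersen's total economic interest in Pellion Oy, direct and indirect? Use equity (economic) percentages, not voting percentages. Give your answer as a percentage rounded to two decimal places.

Rohan reaches Pellion along 2 paths.
Via Halcyon → Windward: 28% × 45% × 74% = 9.324%.
Via Windward: 37% × 74% = 27.38%.
Total: 9.324% + 27.38% = 36.704%.
Rounded: 36.70%.

36.70%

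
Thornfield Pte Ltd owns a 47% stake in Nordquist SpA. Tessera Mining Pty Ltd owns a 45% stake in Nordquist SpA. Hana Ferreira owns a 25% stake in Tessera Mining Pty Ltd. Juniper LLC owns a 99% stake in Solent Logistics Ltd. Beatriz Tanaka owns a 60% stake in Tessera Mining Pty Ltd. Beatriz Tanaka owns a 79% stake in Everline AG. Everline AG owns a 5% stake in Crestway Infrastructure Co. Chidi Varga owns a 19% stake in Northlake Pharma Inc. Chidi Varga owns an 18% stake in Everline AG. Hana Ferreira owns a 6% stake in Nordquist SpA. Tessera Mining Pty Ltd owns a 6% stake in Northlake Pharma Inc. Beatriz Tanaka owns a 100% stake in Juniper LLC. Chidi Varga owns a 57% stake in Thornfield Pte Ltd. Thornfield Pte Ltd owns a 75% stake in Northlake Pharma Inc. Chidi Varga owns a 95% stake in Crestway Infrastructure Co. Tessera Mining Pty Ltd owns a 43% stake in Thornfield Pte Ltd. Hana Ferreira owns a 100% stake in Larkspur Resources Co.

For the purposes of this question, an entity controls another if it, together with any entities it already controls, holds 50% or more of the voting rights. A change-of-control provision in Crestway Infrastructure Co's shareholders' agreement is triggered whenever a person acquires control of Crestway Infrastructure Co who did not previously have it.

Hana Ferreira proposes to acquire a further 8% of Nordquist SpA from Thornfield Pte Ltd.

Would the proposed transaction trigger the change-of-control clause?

No

The purchase adds only to Hana's holdings (Thornfield's stake shrinks), so Hana is the only person who could newly come to control Crestway.
Hana holds 100% of Larkspur, so Hana controls Larkspur.
Neither Hana nor any entity Hana controls holds any voting interest in Crestway.
So before the transaction, Hana does not control Crestway.
After the purchase, Hana's direct stake in Nordquist rises to 6% + 8% = 14%, and Thornfield's stake falls to 39%.
Hana's side now holds 14% of Nordquist, not ≥ 50%, so Hana still does not control Nordquist.
After the transaction, neither Hana nor any entity Hana controls holds a voting interest in Crestway, so Hana still does not control it.
No new person acquires control, so the clause is not triggered.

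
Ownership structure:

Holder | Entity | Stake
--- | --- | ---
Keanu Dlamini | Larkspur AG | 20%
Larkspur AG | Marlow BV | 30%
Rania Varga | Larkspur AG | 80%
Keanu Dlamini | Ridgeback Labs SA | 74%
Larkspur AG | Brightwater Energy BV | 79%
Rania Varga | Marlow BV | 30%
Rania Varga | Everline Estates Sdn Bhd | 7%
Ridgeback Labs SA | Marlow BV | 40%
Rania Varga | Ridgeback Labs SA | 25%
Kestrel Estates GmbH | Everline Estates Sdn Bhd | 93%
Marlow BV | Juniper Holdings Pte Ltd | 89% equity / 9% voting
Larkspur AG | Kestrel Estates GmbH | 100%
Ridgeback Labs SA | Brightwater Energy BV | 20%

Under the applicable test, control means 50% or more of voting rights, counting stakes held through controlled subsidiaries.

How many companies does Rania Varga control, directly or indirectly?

Rania holds 80% of Larkspur, so Rania controls Larkspur.
Larkspur and Rania together hold 30% + 30% = 60% of Marlow, so Rania controls Marlow.
Larkspur holds 100% of Kestrel, so Rania controls Kestrel.
Kestrel and Rania together hold 93% + 7% = 100% of Everline, so Rania controls Everline.
Larkspur holds 79% of Brightwater, so Rania controls Brightwater.
No other company's threshold is met.
Rania controls 5 companies.

5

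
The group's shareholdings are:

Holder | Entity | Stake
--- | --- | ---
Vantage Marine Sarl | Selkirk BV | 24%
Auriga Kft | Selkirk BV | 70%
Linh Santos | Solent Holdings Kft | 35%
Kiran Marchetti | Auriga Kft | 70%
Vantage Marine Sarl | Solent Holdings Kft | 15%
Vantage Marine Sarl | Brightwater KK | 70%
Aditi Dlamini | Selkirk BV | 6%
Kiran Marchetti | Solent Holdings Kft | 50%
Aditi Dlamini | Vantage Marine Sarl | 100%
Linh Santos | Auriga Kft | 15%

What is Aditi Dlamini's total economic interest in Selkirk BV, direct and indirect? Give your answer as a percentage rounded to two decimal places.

30.00%

Aditi reaches Selkirk along 2 paths.
Direct stake: 6% = 6%.
Via Vantage: 100% × 24% = 24%.
Total: 6% + 24% = 30%.
Rounded: 30.00%.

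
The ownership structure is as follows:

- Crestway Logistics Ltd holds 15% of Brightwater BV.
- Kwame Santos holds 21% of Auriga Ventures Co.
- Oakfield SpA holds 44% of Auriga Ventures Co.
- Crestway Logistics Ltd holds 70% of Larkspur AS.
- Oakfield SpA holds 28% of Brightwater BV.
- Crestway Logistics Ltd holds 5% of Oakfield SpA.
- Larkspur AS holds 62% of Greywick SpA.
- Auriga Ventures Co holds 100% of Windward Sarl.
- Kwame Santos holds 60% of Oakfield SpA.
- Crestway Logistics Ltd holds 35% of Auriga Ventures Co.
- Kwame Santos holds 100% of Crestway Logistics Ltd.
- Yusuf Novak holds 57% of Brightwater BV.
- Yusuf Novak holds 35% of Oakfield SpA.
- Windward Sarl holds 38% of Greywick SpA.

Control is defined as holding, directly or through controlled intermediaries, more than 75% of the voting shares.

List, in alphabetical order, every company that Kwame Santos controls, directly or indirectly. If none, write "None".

Kwame holds 100% of Crestway, so Kwame controls Crestway.
No other company's threshold is met.

Crestway Logistics Ltd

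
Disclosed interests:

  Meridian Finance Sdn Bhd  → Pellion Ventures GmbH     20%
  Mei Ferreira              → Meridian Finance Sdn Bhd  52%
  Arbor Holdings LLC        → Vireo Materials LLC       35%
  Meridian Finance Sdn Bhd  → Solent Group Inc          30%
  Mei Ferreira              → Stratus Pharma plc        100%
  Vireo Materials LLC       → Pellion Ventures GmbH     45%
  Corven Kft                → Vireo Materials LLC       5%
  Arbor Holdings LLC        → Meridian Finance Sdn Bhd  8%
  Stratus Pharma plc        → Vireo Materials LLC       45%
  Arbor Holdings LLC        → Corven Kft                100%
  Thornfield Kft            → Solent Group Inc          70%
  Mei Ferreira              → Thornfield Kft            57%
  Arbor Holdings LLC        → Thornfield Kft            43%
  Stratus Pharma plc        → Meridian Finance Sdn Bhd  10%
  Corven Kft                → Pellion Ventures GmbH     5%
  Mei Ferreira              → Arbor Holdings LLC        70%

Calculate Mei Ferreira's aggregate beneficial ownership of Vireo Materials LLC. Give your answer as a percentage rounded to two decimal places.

73.00%

Mei reaches Vireo along 3 paths.
Via Arbor → Corven: 70% × 100% × 5% = 3.5%.
Via Stratus: 100% × 45% = 45%.
Via Arbor: 70% × 35% = 24.5%.
Total: 3.5% + 45% + 24.5% = 73%.
Rounded: 73.00%.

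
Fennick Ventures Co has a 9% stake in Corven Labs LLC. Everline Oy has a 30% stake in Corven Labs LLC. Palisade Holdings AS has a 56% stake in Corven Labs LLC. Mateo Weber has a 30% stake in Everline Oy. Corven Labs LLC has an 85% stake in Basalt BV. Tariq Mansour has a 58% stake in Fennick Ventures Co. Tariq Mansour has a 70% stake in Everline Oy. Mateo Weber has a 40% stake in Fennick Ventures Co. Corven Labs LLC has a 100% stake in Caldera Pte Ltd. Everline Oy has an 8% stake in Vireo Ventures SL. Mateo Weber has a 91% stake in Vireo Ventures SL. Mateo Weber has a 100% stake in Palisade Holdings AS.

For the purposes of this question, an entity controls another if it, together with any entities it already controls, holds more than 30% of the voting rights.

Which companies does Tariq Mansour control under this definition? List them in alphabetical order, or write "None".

Tariq holds 58% of Fennick, so Tariq controls Fennick.
Tariq holds 70% of Everline, so Tariq controls Everline.
Everline and Fennick together hold 30% + 9% = 39% of Corven, so Tariq controls Corven.
Corven holds 100% of Caldera, so Tariq controls Caldera.
Corven holds 85% of Basalt, so Tariq controls Basalt.
No other company's threshold is met.

Basalt BV, Caldera Pte Ltd, Corven Labs LLC, Everline Oy, Fennick Ventures Co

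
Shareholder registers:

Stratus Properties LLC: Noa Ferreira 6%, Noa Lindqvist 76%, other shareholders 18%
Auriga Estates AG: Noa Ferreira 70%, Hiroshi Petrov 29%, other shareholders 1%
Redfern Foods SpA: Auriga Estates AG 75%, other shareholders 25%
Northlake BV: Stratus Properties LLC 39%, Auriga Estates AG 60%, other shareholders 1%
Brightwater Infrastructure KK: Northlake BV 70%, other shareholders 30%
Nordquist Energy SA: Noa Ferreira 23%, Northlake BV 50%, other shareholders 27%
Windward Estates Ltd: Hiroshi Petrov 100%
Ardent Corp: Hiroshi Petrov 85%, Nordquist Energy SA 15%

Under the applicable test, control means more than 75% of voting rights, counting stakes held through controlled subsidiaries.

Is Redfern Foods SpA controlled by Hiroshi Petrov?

Hiroshi holds 100% of Windward, so Hiroshi controls Windward.
Hiroshi holds 85% of Ardent, so Hiroshi controls Ardent.
Neither Hiroshi nor any entity Hiroshi controls holds any voting interest in Redfern.
So Hiroshi does not control Redfern.

No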